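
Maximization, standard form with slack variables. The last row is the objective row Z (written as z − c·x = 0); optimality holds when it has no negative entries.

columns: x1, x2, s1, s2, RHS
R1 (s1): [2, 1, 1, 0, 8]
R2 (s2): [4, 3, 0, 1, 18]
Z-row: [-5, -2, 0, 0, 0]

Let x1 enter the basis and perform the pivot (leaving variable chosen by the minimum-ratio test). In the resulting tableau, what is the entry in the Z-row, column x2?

1/2

Ratio test on column x1 — row 1: 8/2 = 4; row 2: 18/4 = 9/2. Minimum is 4 at row 1 (s1 leaves); pivot element 2.
Divide row 1 by 2; eliminate column x1 from the other rows.
Z-row update in column x2: -2 − (-5)·(1/2) = 1/2.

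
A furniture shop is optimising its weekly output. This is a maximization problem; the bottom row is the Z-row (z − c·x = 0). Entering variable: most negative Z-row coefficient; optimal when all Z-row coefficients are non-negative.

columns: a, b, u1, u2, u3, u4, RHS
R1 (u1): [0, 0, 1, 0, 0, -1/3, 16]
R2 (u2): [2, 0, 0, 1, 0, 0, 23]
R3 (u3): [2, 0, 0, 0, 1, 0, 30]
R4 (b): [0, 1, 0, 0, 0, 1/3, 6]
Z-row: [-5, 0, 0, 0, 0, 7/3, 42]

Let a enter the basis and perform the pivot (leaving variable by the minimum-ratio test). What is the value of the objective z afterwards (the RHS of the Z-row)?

199/2

Ratio test on column a — row 1: entry 0 ≤ 0; row 2: 23/2 = 23/2; row 3: 30/2 = 15; row 4: entry 0 ≤ 0. Minimum is 23/2 at row 2 (u2 leaves); pivot element 2.
Pivot on row 2; the Z-row RHS becomes 42 − (-5)·(23/2) = 199/2.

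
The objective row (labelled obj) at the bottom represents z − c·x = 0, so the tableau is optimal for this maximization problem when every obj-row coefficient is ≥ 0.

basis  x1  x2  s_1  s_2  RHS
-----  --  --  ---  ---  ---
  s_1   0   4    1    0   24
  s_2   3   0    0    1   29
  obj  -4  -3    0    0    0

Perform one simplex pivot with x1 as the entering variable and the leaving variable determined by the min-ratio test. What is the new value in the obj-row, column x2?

Ratio test on column x1 — row 1: entry 0 ≤ 0; row 2: 29/3 = 29/3. Minimum is 29/3 at row 2 (s_2 leaves); pivot element 3.
Divide row 2 by 3; eliminate column x1 from the other rows.
obj-row update in column x2: -3 − (-4)·0 = -3.

-3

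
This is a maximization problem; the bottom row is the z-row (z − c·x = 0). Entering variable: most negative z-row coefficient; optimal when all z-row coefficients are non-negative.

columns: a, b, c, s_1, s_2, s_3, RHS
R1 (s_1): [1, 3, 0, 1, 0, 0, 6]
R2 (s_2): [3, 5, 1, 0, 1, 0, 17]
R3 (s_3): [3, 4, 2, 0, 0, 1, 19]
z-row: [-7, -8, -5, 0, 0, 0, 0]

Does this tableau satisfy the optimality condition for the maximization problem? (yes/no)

no

The z-row has a negative entry -8 in column b, so it is not optimal.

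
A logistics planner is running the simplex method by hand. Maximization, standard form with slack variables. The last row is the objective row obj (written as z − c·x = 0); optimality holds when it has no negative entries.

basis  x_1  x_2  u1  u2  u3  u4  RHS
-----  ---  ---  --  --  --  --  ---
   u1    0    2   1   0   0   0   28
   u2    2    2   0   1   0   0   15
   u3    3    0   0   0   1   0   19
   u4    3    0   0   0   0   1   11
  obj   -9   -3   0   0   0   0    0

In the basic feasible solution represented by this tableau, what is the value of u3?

u3 is basic (row 3); its value is the RHS of that row, 19.

19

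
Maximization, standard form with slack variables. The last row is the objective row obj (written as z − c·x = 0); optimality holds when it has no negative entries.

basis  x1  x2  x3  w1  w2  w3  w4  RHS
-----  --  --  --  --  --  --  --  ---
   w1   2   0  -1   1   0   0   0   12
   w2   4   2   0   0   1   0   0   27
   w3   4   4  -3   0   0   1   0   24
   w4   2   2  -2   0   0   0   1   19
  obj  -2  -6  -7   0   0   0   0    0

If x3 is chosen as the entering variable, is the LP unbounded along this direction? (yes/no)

Every constraint-row entry in column x3 is ≤ 0, so increasing x3 is unbounded.

yes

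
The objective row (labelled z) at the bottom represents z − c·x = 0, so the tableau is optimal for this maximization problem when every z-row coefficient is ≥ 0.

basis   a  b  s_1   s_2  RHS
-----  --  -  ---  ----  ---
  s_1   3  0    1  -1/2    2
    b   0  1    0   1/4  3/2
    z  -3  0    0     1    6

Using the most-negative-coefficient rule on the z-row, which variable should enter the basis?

Negative z-row entries: a: -3.
The most negative is -3 in column a, so a enters.

a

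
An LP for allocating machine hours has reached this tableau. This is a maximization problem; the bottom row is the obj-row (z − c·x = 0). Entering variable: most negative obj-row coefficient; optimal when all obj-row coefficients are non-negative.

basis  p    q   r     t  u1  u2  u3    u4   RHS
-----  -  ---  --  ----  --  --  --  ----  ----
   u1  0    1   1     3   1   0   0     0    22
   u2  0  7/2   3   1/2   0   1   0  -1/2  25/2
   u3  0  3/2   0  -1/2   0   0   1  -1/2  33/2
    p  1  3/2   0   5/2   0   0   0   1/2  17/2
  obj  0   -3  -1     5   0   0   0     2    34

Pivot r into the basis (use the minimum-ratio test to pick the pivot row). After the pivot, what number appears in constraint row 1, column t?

17/6

Ratio test on column r — row 1: 22/1 = 22; row 2: (25/2)/3 = 25/6; row 3: entry 0 ≤ 0; row 4: entry 0 ≤ 0. Minimum is 25/6 at row 2 (u2 leaves); pivot element 3.
Divide row 2 by 3; eliminate column r from the other rows.
Row 1 update in column t: 3 − 1·(1/6) = 17/6.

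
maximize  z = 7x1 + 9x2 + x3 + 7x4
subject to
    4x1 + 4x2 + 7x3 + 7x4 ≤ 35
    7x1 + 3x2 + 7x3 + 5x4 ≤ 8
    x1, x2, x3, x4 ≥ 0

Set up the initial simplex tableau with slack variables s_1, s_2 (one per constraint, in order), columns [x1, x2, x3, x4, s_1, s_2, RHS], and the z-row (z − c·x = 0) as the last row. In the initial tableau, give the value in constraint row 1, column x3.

7

Constraint 1 has coefficient 7 on x3.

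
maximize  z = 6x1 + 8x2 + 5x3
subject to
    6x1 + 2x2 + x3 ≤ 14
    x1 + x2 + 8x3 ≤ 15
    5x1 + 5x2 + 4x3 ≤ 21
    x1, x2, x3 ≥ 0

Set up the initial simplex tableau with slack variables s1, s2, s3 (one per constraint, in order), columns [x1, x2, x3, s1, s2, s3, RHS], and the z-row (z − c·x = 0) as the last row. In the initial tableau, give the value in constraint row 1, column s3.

0

Slack s3 belongs to constraint 3; its column is the unit vector e_3, so the entry in row 1 is 0.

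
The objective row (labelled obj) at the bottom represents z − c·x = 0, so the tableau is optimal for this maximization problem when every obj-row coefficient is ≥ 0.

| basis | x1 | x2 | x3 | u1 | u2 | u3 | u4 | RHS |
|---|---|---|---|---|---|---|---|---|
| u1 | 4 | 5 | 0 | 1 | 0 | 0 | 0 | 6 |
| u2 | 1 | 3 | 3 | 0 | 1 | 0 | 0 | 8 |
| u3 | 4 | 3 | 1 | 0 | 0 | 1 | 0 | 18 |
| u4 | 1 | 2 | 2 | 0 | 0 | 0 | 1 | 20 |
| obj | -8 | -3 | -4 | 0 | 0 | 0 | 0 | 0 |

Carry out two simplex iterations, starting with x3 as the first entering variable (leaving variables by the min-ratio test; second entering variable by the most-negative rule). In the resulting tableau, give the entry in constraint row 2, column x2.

7/12

Ratio test on column x3 — row 1: entry 0 ≤ 0; row 2: 8/3 = 8/3; row 3: 18/1 = 18; row 4: 20/2 = 10. Minimum is 8/3 at row 2 (u2 leaves); pivot element 3.
Divide row 2 by 3; eliminate column x3 from the other rows.
Second iteration: most negative obj-row entry is -20/3 in column x1, so x1 enters.
Ratio test on column x1 — row 1: 6/4 = 3/2; row 2: (8/3)/(1/3) = 8; row 3: (46/3)/(11/3) = 46/11; row 4: (44/3)/(1/3) = 44. Minimum is 3/2 at row 1 (u1 leaves); pivot element 4.
Divide row 1 by 4; eliminate column x1 from the other rows.
After both pivots, the entry at constraint row 2, column x2 is 7/12.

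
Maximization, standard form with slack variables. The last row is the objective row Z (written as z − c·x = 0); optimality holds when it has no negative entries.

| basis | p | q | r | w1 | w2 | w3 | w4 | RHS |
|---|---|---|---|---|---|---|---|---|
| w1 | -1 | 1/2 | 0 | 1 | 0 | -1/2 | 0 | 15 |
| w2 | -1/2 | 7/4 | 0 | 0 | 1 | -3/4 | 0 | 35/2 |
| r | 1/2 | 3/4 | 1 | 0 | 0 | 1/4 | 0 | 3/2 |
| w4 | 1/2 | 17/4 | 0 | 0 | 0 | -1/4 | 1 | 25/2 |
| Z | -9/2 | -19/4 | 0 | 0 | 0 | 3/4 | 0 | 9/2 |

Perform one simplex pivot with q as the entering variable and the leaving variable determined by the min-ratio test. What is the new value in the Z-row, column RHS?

Ratio test on column q — row 1: 15/(1/2) = 30; row 2: (35/2)/(7/4) = 10; row 3: (3/2)/(3/4) = 2; row 4: (25/2)/(17/4) = 50/17. Minimum is 2 at row 3 (r leaves); pivot element 3/4.
Divide row 3 by 3/4; eliminate column q from the other rows.
Z-row update in column RHS: 9/2 − (-19/4)·2 = 14.

14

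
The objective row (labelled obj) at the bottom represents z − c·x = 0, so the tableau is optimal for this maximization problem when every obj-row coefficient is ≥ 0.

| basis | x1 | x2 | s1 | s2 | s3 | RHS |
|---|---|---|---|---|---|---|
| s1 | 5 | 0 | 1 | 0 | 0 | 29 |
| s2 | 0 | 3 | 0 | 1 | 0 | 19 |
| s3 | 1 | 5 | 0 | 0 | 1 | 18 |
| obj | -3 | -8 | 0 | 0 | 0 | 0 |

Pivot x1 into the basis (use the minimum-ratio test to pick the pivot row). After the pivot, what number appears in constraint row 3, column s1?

Ratio test on column x1 — row 1: 29/5 = 29/5; row 2: entry 0 ≤ 0; row 3: 18/1 = 18. Minimum is 29/5 at row 1 (s1 leaves); pivot element 5.
Divide row 1 by 5; eliminate column x1 from the other rows.
Row 3 update in column s1: 0 − 1·(1/5) = -1/5.

-1/5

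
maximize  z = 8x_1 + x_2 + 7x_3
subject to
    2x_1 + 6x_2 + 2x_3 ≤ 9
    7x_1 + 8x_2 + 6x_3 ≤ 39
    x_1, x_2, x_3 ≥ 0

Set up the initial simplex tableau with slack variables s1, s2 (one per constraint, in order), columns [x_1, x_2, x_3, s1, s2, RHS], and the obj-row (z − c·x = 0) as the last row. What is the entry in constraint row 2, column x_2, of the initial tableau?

8

Constraint 2 has coefficient 8 on x_2.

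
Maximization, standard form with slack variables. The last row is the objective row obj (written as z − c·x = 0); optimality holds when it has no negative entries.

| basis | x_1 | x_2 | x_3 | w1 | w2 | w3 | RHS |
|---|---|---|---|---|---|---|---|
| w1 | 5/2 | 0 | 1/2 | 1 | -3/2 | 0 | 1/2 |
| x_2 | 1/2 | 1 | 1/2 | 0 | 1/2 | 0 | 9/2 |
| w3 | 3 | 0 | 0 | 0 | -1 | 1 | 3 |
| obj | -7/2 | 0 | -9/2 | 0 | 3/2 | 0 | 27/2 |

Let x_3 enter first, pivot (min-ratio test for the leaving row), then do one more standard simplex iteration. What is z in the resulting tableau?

Ratio test on column x_3 — row 1: (1/2)/(1/2) = 1; row 2: (9/2)/(1/2) = 9; row 3: entry 0 ≤ 0. Minimum is 1 at row 1 (w1 leaves); pivot element 1/2.
Pivot on row 1; the obj-row RHS becomes 27/2 − (-9/2)·1 = 18.
Next entering variable (most negative obj-row entry -12): w2.
Ratio test on column w2 — row 1: entry -3 ≤ 0; row 2: 4/2 = 2; row 3: entry -1 ≤ 0. Minimum is 2 at row 2 (x_2 leaves); pivot element 2.
After the second pivot the obj-row RHS is 18 − (-12)·2 = 42.

42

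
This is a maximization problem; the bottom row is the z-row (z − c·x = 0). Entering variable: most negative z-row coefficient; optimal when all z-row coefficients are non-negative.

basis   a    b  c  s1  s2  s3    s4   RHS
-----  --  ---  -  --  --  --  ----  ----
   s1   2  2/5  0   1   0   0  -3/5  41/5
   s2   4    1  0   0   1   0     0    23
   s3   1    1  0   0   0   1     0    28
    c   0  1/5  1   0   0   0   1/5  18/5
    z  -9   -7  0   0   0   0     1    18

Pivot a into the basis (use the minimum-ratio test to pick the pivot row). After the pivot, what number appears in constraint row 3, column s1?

Ratio test on column a — row 1: (41/5)/2 = 41/10; row 2: 23/4 = 23/4; row 3: 28/1 = 28; row 4: entry 0 ≤ 0. Minimum is 41/10 at row 1 (s1 leaves); pivot element 2.
Divide row 1 by 2; eliminate column a from the other rows.
Row 3 update in column s1: 0 − 1·(1/2) = -1/2.

-1/2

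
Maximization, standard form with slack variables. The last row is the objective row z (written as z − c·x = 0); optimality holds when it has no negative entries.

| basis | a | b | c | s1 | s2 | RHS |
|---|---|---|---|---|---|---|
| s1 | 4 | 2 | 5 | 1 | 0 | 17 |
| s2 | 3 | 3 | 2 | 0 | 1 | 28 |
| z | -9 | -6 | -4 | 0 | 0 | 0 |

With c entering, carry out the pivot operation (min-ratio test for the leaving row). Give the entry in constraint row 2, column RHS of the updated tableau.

106/5

Ratio test on column c — row 1: 17/5 = 17/5; row 2: 28/2 = 14. Minimum is 17/5 at row 1 (s1 leaves); pivot element 5.
Divide row 1 by 5; eliminate column c from the other rows.
Row 2 update in column RHS: 28 − 2·(17/5) = 106/5.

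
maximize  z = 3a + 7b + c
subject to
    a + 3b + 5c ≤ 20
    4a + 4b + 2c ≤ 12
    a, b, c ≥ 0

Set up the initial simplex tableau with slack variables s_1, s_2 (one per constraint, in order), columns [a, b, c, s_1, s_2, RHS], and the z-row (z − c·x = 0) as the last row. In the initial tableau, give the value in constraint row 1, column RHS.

20

The RHS of constraint 1 is b_1 = 20.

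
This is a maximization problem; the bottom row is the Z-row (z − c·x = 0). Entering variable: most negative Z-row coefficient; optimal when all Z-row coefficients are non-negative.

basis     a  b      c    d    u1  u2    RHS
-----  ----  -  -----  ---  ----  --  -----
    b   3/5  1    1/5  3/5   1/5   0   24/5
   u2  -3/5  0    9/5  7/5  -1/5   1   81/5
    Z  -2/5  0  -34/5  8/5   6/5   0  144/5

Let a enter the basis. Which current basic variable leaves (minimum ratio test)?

b

Column a entries and ratios — b: (24/5)/(3/5) = 8; u2: -3/5 ≤ 0, skip.
Smallest ratio is 8 in the row of b, so b leaves.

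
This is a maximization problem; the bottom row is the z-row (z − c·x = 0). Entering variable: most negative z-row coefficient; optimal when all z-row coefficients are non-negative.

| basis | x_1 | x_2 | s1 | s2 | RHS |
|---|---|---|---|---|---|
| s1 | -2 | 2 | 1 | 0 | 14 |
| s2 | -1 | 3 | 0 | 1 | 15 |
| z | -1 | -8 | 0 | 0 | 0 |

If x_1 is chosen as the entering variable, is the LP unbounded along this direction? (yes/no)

yes

Every constraint-row entry in column x_1 is ≤ 0, so increasing x_1 is unbounded.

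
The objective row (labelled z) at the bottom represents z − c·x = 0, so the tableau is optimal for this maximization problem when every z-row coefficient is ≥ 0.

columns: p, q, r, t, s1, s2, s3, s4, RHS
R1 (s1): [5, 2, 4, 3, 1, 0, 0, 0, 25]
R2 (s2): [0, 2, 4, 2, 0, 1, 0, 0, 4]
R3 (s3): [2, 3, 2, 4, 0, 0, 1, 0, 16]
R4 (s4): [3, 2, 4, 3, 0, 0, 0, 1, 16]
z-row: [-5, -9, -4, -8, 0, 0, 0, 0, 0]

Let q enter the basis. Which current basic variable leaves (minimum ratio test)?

s2

Column q entries and ratios — s1: 25/2 = 25/2; s2: 4/2 = 2; s3: 16/3 = 16/3; s4: 16/2 = 8.
Smallest ratio is 2 in the row of s2, so s2 leaves.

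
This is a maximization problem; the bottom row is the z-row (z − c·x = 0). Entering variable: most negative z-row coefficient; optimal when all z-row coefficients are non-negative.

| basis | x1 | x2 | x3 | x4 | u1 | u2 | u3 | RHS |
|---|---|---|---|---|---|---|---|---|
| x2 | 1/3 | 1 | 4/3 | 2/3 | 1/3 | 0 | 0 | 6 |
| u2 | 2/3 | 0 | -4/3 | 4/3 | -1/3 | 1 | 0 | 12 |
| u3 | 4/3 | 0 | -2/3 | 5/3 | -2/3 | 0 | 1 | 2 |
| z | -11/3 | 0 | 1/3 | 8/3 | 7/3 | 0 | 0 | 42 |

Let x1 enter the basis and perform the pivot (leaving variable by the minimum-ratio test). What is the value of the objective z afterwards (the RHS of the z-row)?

Ratio test on column x1 — row 1: 6/(1/3) = 18; row 2: 12/(2/3) = 18; row 3: 2/(4/3) = 3/2. Minimum is 3/2 at row 3 (u3 leaves); pivot element 4/3.
Pivot on row 3; the z-row RHS becomes 42 − (-11/3)·(3/2) = 95/2.

95/2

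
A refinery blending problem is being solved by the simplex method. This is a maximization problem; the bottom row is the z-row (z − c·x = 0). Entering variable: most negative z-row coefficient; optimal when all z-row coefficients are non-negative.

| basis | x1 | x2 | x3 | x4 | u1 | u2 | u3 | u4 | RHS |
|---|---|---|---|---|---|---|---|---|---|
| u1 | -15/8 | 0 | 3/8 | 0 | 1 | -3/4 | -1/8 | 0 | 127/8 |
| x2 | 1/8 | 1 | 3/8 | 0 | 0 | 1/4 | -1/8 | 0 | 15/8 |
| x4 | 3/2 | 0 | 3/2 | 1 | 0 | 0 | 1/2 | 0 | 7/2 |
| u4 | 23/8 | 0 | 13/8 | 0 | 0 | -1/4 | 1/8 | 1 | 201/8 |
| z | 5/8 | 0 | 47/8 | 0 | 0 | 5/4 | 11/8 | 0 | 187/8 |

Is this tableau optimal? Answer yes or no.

Every z-row coefficient is ≥ 0, so the tableau is optimal.

yes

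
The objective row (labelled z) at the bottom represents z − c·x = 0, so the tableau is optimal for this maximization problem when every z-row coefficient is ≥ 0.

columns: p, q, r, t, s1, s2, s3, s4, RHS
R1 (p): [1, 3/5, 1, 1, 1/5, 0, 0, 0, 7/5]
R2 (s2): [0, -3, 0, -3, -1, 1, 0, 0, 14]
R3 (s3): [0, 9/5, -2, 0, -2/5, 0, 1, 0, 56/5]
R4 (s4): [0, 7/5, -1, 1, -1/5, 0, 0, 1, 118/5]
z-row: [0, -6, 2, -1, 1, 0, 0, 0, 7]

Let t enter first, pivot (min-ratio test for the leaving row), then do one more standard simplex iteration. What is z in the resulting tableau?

21

Ratio test on column t — row 1: (7/5)/1 = 7/5; row 2: entry -3 ≤ 0; row 3: entry 0 ≤ 0; row 4: (118/5)/1 = 118/5. Minimum is 7/5 at row 1 (p leaves); pivot element 1.
Pivot on row 1; the z-row RHS becomes 7 − (-1)·(7/5) = 42/5.
Next entering variable (most negative z-row entry -27/5): q.
Ratio test on column q — row 1: (7/5)/(3/5) = 7/3; row 2: entry -6/5 ≤ 0; row 3: (56/5)/(9/5) = 56/9; row 4: (111/5)/(4/5) = 111/4. Minimum is 7/3 at row 1 (t leaves); pivot element 3/5.
After the second pivot the z-row RHS is 42/5 − (-27/5)·(7/3) = 21.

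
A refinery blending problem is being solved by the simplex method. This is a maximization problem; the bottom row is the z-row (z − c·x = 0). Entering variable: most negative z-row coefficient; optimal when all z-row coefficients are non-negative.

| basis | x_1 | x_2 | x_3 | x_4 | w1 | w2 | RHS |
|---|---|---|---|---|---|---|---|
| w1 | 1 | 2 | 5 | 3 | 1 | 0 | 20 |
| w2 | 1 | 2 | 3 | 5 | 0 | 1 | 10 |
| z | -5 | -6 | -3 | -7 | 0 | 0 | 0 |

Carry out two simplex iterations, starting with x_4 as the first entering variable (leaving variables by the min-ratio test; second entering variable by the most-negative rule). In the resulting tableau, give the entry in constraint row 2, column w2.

Ratio test on column x_4 — row 1: 20/3 = 20/3; row 2: 10/5 = 2. Minimum is 2 at row 2 (w2 leaves); pivot element 5.
Divide row 2 by 5; eliminate column x_4 from the other rows.
Second iteration: most negative z-row entry is -18/5 in column x_1, so x_1 enters.
Ratio test on column x_1 — row 1: 14/(2/5) = 35; row 2: 2/(1/5) = 10. Minimum is 10 at row 2 (x_4 leaves); pivot element 1/5.
Divide row 2 by 1/5; eliminate column x_1 from the other rows.
After both pivots, the entry at constraint row 2, column w2 is 1.

1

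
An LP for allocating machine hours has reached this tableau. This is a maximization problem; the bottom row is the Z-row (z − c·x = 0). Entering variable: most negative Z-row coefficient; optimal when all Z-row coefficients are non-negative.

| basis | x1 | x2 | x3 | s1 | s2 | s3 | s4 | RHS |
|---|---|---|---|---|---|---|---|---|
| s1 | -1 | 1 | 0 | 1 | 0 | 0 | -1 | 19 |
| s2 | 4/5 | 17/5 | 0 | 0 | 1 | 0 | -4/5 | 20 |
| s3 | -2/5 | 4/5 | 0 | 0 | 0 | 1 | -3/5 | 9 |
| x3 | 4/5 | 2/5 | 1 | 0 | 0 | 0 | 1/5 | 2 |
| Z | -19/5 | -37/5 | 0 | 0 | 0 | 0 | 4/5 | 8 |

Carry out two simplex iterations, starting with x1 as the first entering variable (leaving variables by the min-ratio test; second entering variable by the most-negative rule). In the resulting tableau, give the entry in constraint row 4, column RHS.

5

Ratio test on column x1 — row 1: entry -1 ≤ 0; row 2: 20/(4/5) = 25; row 3: entry -2/5 ≤ 0; row 4: 2/(4/5) = 5/2. Minimum is 5/2 at row 4 (x3 leaves); pivot element 4/5.
Divide row 4 by 4/5; eliminate column x1 from the other rows.
Second iteration: most negative Z-row entry is -11/2 in column x2, so x2 enters.
Ratio test on column x2 — row 1: (43/2)/(3/2) = 43/3; row 2: 18/3 = 6; row 3: 10/1 = 10; row 4: (5/2)/(1/2) = 5. Minimum is 5 at row 4 (x1 leaves); pivot element 1/2.
Divide row 4 by 1/2; eliminate column x2 from the other rows.
After both pivots, the entry at constraint row 4, column RHS is 5.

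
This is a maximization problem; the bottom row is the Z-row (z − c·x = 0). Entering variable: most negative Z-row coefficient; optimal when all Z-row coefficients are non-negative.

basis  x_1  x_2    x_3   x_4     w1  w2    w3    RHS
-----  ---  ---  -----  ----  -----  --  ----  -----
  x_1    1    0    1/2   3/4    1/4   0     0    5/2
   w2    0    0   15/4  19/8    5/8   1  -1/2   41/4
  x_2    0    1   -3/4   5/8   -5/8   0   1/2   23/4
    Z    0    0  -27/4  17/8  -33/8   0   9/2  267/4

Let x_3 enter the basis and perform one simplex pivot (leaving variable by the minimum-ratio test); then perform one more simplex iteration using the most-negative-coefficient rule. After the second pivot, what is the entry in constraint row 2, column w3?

Ratio test on column x_3 — row 1: (5/2)/(1/2) = 5; row 2: (41/4)/(15/4) = 41/15; row 3: entry -3/4 ≤ 0. Minimum is 41/15 at row 2 (w2 leaves); pivot element 15/4.
Divide row 2 by 15/4; eliminate column x_3 from the other rows.
Second iteration: most negative Z-row entry is -3 in column w1, so w1 enters.
Ratio test on column w1 — row 1: (17/15)/(1/6) = 34/5; row 2: (41/15)/(1/6) = 82/5; row 3: entry -1/2 ≤ 0. Minimum is 34/5 at row 1 (x_1 leaves); pivot element 1/6.
Divide row 1 by 1/6; eliminate column w1 from the other rows.
After both pivots, the entry at constraint row 2, column w3 is -1/5.

-1/5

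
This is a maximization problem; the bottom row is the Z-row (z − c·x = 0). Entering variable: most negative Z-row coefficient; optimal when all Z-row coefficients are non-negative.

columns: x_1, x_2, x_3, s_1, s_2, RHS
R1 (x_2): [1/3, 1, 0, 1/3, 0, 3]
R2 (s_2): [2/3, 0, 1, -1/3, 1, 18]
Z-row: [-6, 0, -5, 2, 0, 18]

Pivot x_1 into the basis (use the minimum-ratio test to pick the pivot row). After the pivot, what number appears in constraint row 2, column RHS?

Ratio test on column x_1 — row 1: 3/(1/3) = 9; row 2: 18/(2/3) = 27. Minimum is 9 at row 1 (x_2 leaves); pivot element 1/3.
Divide row 1 by 1/3; eliminate column x_1 from the other rows.
Row 2 update in column RHS: 18 − (2/3)·9 = 12.

12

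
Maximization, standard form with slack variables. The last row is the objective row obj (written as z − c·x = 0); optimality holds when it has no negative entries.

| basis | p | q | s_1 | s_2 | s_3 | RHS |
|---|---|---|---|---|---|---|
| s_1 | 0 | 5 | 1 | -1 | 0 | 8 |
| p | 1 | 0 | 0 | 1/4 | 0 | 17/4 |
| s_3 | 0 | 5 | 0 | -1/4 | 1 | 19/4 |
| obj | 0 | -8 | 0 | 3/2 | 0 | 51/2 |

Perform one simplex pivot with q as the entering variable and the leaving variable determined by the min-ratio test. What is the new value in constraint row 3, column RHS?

19/20

Ratio test on column q — row 1: 8/5 = 8/5; row 2: entry 0 ≤ 0; row 3: (19/4)/5 = 19/20. Minimum is 19/20 at row 3 (s_3 leaves); pivot element 5.
Divide row 3 by 5; eliminate column q from the other rows.
In the new row 3, the RHS entry is the old entry divided by the pivot: (19/4)/5 = 19/20.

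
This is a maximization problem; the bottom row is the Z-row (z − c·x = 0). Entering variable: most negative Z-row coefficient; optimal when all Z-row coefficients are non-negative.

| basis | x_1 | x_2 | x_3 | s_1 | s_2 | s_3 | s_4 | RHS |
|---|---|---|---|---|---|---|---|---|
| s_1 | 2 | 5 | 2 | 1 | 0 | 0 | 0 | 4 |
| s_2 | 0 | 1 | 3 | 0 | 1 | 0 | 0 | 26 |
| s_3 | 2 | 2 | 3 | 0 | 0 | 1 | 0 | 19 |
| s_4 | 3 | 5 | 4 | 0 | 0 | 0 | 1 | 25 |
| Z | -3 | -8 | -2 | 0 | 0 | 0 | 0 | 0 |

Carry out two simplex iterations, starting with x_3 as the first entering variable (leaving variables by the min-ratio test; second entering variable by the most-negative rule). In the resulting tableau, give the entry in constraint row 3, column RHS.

Ratio test on column x_3 — row 1: 4/2 = 2; row 2: 26/3 = 26/3; row 3: 19/3 = 19/3; row 4: 25/4 = 25/4. Minimum is 2 at row 1 (s_1 leaves); pivot element 2.
Divide row 1 by 2; eliminate column x_3 from the other rows.
Second iteration: most negative Z-row entry is -3 in column x_2, so x_2 enters.
Ratio test on column x_2 — row 1: 2/(5/2) = 4/5; row 2: entry -13/2 ≤ 0; row 3: entry -11/2 ≤ 0; row 4: entry -5 ≤ 0. Minimum is 4/5 at row 1 (x_3 leaves); pivot element 5/2.
Divide row 1 by 5/2; eliminate column x_2 from the other rows.
After both pivots, the entry at constraint row 3, column RHS is 87/5.

87/5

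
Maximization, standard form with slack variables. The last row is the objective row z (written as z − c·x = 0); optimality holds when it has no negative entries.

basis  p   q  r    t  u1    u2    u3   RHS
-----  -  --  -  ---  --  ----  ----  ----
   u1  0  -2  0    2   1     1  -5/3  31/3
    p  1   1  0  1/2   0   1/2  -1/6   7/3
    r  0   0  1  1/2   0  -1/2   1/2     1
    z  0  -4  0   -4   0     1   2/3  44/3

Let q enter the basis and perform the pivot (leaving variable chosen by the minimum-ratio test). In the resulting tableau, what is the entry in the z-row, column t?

Ratio test on column q — row 1: entry -2 ≤ 0; row 2: (7/3)/1 = 7/3; row 3: entry 0 ≤ 0. Minimum is 7/3 at row 2 (p leaves); pivot element 1.
Divide row 2 by 1; eliminate column q from the other rows.
z-row update in column t: -4 − (-4)·(1/2) = -2.

-2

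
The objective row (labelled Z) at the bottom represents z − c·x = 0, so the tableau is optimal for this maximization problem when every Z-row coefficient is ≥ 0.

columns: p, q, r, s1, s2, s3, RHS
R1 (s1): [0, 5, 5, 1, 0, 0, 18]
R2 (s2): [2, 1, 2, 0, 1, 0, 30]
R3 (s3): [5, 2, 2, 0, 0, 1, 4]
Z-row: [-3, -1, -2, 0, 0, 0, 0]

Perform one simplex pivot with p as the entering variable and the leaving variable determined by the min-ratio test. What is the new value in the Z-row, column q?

1/5

Ratio test on column p — row 1: entry 0 ≤ 0; row 2: 30/2 = 15; row 3: 4/5 = 4/5. Minimum is 4/5 at row 3 (s3 leaves); pivot element 5.
Divide row 3 by 5; eliminate column p from the other rows.
Z-row update in column q: -1 − (-3)·(2/5) = 1/5.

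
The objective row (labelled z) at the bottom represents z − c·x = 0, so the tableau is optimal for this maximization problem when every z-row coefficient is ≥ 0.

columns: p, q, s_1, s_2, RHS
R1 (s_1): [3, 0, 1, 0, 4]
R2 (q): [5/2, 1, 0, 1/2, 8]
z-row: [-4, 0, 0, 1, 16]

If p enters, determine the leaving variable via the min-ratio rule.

s_1

Column p entries and ratios — s_1: 4/3 = 4/3; q: 8/(5/2) = 16/5.
Smallest ratio is 4/3 in the row of s_1, so s_1 leaves.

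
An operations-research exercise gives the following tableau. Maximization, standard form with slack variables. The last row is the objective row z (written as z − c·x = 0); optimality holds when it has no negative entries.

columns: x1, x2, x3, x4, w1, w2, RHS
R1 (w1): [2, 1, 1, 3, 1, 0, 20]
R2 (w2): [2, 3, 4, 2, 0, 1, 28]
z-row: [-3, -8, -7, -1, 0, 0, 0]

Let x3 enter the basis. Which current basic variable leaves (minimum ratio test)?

w2

Column x3 entries and ratios — w1: 20/1 = 20; w2: 28/4 = 7.
Smallest ratio is 7 in the row of w2, so w2 leaves.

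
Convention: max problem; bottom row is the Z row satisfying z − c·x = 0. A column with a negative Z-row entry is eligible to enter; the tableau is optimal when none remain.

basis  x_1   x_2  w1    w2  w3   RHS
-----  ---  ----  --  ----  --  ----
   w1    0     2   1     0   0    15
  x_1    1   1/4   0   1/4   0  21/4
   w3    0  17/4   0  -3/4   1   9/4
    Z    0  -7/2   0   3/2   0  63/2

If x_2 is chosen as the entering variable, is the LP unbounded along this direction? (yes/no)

no

Column x_2 has positive entries in row(s) 1, 2, 3, so the ratio test bounds it — not unbounded.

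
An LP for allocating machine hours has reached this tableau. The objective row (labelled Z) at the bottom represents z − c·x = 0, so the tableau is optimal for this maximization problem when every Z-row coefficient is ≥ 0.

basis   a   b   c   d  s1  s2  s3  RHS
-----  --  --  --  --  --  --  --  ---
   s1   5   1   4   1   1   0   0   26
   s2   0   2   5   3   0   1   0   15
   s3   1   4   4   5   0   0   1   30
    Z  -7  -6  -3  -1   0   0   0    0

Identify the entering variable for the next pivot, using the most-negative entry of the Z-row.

Negative Z-row entries: a: -7, b: -6, c: -3, d: -1.
The most negative is -7 in column a, so a enters.

a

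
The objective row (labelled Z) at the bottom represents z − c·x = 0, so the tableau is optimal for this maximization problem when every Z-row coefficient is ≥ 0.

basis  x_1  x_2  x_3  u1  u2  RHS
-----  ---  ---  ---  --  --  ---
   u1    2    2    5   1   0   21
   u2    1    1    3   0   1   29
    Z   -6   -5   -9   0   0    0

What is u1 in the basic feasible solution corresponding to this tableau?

21

u1 is basic (row 1); its value is the RHS of that row, 21.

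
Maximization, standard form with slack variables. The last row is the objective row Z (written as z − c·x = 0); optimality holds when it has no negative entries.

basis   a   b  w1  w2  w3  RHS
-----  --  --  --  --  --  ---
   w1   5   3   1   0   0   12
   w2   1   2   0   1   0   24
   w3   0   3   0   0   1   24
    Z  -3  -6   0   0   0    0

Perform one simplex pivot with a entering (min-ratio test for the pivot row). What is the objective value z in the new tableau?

Ratio test on column a — row 1: 12/5 = 12/5; row 2: 24/1 = 24; row 3: entry 0 ≤ 0. Minimum is 12/5 at row 1 (w1 leaves); pivot element 5.
Pivot on row 1; the Z-row RHS becomes 0 − (-3)·(12/5) = 36/5.

36/5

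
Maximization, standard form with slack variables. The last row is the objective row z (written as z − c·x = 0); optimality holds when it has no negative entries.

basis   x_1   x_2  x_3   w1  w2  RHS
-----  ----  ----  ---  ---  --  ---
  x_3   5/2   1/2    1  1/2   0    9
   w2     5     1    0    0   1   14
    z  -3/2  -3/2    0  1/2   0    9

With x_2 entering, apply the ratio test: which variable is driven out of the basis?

w2

Column x_2 entries and ratios — x_3: 9/(1/2) = 18; w2: 14/1 = 14.
Smallest ratio is 14 in the row of w2, so w2 leaves.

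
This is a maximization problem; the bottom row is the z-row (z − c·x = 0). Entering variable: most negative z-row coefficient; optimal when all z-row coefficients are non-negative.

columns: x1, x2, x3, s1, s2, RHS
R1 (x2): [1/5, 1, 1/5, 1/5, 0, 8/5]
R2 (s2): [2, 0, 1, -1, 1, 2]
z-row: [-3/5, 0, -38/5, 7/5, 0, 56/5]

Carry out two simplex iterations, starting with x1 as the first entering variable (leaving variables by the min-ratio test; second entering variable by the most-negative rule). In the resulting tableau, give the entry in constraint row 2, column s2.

Ratio test on column x1 — row 1: (8/5)/(1/5) = 8; row 2: 2/2 = 1. Minimum is 1 at row 2 (s2 leaves); pivot element 2.
Divide row 2 by 2; eliminate column x1 from the other rows.
Second iteration: most negative z-row entry is -73/10 in column x3, so x3 enters.
Ratio test on column x3 — row 1: (7/5)/(1/10) = 14; row 2: 1/(1/2) = 2. Minimum is 2 at row 2 (x1 leaves); pivot element 1/2.
Divide row 2 by 1/2; eliminate column x3 from the other rows.
After both pivots, the entry at constraint row 2, column s2 is 1.

1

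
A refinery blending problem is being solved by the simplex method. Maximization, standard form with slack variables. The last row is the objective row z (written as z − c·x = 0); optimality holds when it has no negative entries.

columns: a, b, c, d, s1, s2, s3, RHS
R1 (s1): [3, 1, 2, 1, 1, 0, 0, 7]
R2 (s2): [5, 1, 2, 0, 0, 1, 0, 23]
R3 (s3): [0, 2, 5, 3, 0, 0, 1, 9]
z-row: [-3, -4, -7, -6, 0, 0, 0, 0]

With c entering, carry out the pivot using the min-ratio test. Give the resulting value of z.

63/5

Ratio test on column c — row 1: 7/2 = 7/2; row 2: 23/2 = 23/2; row 3: 9/5 = 9/5. Minimum is 9/5 at row 3 (s3 leaves); pivot element 5.
Pivot on row 3; the z-row RHS becomes 0 − (-7)·(9/5) = 63/5.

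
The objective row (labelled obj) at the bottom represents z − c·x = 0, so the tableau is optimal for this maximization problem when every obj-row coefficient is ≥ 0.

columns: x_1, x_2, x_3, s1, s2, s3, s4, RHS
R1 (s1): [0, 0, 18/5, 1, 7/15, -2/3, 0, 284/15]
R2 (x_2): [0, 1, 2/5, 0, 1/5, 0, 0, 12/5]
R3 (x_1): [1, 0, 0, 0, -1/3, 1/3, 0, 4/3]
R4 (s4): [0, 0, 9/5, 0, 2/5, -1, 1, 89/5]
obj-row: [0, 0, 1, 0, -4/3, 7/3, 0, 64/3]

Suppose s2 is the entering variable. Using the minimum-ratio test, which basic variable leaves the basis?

x_2

Column s2 entries and ratios — s1: (284/15)/(7/15) = 284/7; x_2: (12/5)/(1/5) = 12; x_1: -1/3 ≤ 0, skip; s4: (89/5)/(2/5) = 89/2.
Smallest ratio is 12 in the row of x_2, so x_2 leaves.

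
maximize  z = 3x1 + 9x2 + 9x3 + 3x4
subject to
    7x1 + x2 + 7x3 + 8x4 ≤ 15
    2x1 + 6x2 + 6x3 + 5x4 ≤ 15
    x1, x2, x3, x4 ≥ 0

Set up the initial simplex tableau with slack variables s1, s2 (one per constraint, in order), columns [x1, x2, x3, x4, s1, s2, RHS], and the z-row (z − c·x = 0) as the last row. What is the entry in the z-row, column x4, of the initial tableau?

The z-row carries the negated objective coefficients: the x4 entry is -3.

-3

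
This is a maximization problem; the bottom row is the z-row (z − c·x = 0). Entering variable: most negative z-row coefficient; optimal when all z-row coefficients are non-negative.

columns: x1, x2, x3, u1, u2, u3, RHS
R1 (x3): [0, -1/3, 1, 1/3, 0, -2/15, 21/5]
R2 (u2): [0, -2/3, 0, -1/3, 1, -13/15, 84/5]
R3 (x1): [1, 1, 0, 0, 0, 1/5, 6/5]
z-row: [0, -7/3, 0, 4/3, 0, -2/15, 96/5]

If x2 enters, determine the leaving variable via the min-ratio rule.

Column x2 entries and ratios — x3: -1/3 ≤ 0, skip; u2: -2/3 ≤ 0, skip; x1: (6/5)/1 = 6/5.
Smallest ratio is 6/5 in the row of x1, so x1 leaves.

x1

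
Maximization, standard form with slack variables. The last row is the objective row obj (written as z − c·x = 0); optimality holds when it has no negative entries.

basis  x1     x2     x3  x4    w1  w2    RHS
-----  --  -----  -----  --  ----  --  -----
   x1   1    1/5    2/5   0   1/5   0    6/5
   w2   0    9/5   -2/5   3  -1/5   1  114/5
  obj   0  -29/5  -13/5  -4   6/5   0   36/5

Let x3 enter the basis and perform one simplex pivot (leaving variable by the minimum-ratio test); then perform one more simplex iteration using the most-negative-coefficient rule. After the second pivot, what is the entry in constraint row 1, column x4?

0

Ratio test on column x3 — row 1: (6/5)/(2/5) = 3; row 2: entry -2/5 ≤ 0. Minimum is 3 at row 1 (x1 leaves); pivot element 2/5.
Divide row 1 by 2/5; eliminate column x3 from the other rows.
Second iteration: most negative obj-row entry is -9/2 in column x2, so x2 enters.
Ratio test on column x2 — row 1: 3/(1/2) = 6; row 2: 24/2 = 12. Minimum is 6 at row 1 (x3 leaves); pivot element 1/2.
Divide row 1 by 1/2; eliminate column x2 from the other rows.
After both pivots, the entry at constraint row 1, column x4 is 0.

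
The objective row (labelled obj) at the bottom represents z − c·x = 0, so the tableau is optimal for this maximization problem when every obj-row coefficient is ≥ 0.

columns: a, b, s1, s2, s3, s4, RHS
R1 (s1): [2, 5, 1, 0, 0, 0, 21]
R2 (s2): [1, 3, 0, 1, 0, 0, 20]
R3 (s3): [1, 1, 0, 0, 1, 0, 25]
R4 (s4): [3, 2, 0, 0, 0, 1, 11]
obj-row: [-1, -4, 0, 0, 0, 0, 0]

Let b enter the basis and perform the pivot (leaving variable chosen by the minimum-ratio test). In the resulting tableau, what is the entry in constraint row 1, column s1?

Ratio test on column b — row 1: 21/5 = 21/5; row 2: 20/3 = 20/3; row 3: 25/1 = 25; row 4: 11/2 = 11/2. Minimum is 21/5 at row 1 (s1 leaves); pivot element 5.
Divide row 1 by 5; eliminate column b from the other rows.
In the new row 1, the s1 entry is the old entry divided by the pivot: 1/5 = 1/5.

1/5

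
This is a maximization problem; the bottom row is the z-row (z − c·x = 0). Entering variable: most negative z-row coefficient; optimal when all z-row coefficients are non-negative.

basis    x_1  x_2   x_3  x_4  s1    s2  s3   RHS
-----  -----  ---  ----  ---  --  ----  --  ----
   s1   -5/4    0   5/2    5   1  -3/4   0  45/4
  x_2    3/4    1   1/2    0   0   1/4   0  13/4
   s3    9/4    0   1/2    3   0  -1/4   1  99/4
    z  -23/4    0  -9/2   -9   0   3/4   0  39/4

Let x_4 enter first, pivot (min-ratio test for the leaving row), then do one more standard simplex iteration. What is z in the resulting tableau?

Ratio test on column x_4 — row 1: (45/4)/5 = 9/4; row 2: entry 0 ≤ 0; row 3: (99/4)/3 = 33/4. Minimum is 9/4 at row 1 (s1 leaves); pivot element 5.
Pivot on row 1; the z-row RHS becomes 39/4 − (-9)·(9/4) = 30.
Next entering variable (most negative z-row entry -8): x_1.
Ratio test on column x_1 — row 1: entry -1/4 ≤ 0; row 2: (13/4)/(3/4) = 13/3; row 3: 18/3 = 6. Minimum is 13/3 at row 2 (x_2 leaves); pivot element 3/4.
After the second pivot the z-row RHS is 30 − (-8)·(13/3) = 194/3.

194/3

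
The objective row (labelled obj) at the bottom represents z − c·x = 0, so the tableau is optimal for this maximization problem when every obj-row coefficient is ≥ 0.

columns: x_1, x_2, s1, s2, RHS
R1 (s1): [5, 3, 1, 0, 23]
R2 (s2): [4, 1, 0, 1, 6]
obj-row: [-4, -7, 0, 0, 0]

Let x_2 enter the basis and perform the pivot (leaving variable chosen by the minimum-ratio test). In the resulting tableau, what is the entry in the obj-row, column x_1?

Ratio test on column x_2 — row 1: 23/3 = 23/3; row 2: 6/1 = 6. Minimum is 6 at row 2 (s2 leaves); pivot element 1.
Divide row 2 by 1; eliminate column x_2 from the other rows.
obj-row update in column x_1: -4 − (-7)·4 = 24.

24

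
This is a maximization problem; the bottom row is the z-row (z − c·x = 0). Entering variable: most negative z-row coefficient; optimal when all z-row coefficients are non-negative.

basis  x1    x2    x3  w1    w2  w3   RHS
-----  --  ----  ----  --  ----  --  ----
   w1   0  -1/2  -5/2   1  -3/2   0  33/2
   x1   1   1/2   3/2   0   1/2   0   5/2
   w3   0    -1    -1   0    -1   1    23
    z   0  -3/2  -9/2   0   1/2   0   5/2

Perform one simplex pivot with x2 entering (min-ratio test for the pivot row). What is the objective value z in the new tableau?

10

Ratio test on column x2 — row 1: entry -1/2 ≤ 0; row 2: (5/2)/(1/2) = 5; row 3: entry -1 ≤ 0. Minimum is 5 at row 2 (x1 leaves); pivot element 1/2.
Pivot on row 2; the z-row RHS becomes 5/2 − (-3/2)·5 = 10.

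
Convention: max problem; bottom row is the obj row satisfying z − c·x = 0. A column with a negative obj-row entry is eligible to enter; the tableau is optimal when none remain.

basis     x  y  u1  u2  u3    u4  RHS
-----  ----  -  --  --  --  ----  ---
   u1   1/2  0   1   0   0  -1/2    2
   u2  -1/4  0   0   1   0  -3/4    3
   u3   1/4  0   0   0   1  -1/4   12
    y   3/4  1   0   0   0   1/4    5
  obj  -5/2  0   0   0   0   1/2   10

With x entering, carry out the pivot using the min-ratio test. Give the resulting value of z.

Ratio test on column x — row 1: 2/(1/2) = 4; row 2: entry -1/4 ≤ 0; row 3: 12/(1/4) = 48; row 4: 5/(3/4) = 20/3. Minimum is 4 at row 1 (u1 leaves); pivot element 1/2.
Pivot on row 1; the obj-row RHS becomes 10 − (-5/2)·4 = 20.

20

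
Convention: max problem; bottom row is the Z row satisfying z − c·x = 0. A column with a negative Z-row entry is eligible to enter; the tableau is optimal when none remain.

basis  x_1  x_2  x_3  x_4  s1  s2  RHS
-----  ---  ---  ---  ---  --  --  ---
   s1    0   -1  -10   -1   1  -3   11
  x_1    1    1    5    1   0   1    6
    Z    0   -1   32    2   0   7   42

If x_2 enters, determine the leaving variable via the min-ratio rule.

x_1

Column x_2 entries and ratios — s1: -1 ≤ 0, skip; x_1: 6/1 = 6.
Smallest ratio is 6 in the row of x_1, so x_1 leaves.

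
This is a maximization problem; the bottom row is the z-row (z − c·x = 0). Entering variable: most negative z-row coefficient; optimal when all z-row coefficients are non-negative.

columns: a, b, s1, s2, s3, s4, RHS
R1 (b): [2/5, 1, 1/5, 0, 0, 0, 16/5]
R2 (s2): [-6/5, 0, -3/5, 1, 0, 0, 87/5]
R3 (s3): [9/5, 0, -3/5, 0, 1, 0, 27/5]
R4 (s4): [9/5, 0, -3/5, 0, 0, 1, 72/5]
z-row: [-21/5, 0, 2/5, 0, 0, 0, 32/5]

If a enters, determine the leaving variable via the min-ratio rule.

Column a entries and ratios — b: (16/5)/(2/5) = 8; s2: -6/5 ≤ 0, skip; s3: (27/5)/(9/5) = 3; s4: (72/5)/(9/5) = 8.
Smallest ratio is 3 in the row of s3, so s3 leaves.

s3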